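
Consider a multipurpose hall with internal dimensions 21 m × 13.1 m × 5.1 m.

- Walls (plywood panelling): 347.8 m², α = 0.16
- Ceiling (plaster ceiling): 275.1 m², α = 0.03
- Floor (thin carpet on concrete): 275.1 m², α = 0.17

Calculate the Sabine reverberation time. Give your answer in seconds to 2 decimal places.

Total absorption A = 347.8*0.16 + 275.1*0.03 + 275.1*0.17
  = 55.648 + 8.253 + 46.767 = 110.668 m² sabins.
Room volume: 1403.01 m³.
Sabine: RT60 = 0.161 × 1403.01 / 110.668 = 2.04 s.

2.04 s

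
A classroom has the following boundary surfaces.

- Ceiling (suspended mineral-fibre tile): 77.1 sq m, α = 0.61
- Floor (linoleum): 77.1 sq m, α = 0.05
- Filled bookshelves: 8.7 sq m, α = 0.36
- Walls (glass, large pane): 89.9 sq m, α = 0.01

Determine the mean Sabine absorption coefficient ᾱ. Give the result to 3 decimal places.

0.217

S = Σ Sᵢ = 77.1 + 77.1 + 8.7 + 89.9 = 252.8 sq m.
Σ(Sᵢαᵢ) = 77.1·0.61 + 77.1·0.05 + 8.7·0.36 + 89.9·0.01 = 54.917.
ᾱ = 54.917 / 252.8 = 0.217.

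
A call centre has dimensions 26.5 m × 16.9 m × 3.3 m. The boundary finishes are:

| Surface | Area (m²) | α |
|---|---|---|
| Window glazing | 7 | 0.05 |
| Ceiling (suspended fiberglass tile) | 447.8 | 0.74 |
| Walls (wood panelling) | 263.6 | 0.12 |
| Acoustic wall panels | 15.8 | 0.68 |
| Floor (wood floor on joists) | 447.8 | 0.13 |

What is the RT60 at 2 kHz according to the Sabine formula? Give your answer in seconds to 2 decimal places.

0.55 s

A = Σ Sᵢαᵢ = 7×0.05 + 447.8×0.74 + 263.6×0.12 + 15.8×0.68 + 447.8×0.13 = 432.312 sabins.
V = 26.5·16.9·3.3 = 1477.905 m³.
T = 0.161 V/A = 0.161·1477.905/432.312 = 0.55 s.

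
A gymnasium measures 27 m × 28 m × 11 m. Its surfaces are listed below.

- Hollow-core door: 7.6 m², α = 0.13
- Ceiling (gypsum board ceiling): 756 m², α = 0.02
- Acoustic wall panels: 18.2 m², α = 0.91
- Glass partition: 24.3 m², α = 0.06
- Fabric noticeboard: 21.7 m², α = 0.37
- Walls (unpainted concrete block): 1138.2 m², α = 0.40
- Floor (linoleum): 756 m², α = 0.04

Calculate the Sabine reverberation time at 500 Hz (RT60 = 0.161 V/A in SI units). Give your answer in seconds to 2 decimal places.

A = Σ Sᵢαᵢ = 7.6·0.13 + 756·0.02 + 18.2·0.91 + 24.3·0.06 + 21.7·0.37 + 1138.2·0.40 + 756·0.04 = 527.677 sabins.
Room volume: 8316 m³.
T = 0.161 V/A = 0.161·8316/527.677 = 2.54 s.

2.54 sec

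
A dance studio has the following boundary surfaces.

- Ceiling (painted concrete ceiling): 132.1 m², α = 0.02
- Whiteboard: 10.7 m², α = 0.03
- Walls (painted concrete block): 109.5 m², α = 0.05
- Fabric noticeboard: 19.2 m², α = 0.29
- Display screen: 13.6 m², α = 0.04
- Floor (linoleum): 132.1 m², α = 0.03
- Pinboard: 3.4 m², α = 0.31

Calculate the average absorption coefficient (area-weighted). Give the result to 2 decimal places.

S = Σ Sᵢ = 132.1 + 10.7 + 109.5 + 19.2 + 13.6 + 132.1 + 3.4 = 420.6 m².
A = 132.1×0.02 + 10.7×0.03 + 109.5×0.05 + 19.2×0.29 + 13.6×0.04 + 132.1×0.03 + 3.4×0.31 = 19.567 sabins.
ᾱ = A/S = 0.05.

0.05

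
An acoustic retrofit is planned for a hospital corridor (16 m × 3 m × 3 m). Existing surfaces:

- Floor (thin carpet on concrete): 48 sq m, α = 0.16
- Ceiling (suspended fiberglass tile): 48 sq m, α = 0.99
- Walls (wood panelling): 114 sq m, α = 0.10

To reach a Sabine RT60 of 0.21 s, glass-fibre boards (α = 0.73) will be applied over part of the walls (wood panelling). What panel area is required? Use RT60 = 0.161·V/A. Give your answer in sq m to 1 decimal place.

69.5

Total absorption A₁ = 48*0.16 + 48*0.99 + 114*0.10
  = 7.680 + 47.520 + 11.400 = 66.600 sq m sabins.
V = 144 m³. Target absorption A₂ = 0.161 × 144 / 0.21 = 110.400 sabins.
ΔA needed = 110.400 − 66.600 = 43.800 sabins.
Net gain per sq m: Δα = 0.73 − 0.10 = 0.63.
Area = ΔA/Δα = 43.800/0.63 = 69.5 sq m.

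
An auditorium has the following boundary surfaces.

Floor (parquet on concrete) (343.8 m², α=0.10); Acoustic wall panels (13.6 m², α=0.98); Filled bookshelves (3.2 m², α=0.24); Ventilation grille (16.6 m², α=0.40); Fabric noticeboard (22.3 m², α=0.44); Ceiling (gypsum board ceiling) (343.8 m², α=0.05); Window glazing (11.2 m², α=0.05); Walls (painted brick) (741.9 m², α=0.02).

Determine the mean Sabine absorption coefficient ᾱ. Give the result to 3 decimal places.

Total surface area S = 1496.4 m².
Weighted sum Σ Sα = 97.516.
ᾱ = 97.516 / 1496.4 = 0.065.

0.065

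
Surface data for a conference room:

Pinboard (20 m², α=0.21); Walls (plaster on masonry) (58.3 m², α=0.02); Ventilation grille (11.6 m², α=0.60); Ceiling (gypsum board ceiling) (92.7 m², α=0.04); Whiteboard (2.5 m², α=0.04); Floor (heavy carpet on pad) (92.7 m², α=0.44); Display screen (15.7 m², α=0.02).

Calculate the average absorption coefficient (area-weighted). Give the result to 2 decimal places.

S = Σ Sᵢ = 20 + 58.3 + 11.6 + 92.7 + 2.5 + 92.7 + 15.7 = 293.5 m².
A = 20*0.21 + 58.3*0.02 + 11.6*0.60 + 92.7*0.04 + 2.5*0.04 + 92.7*0.44 + 15.7*0.02 = 57.236 sabins.
ᾱ = 57.236 / 293.5 = 0.20.

0.20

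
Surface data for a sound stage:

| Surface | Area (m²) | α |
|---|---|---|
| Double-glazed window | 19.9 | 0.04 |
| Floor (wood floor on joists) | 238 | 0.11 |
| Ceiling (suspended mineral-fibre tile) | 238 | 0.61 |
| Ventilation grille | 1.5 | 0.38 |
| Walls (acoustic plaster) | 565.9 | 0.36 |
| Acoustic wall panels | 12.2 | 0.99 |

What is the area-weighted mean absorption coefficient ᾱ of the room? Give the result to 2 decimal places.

0.36

Total surface area S = 1075.5 m².
Σ(Sᵢαᵢ) = 19.9*0.04 + 238*0.11 + 238*0.61 + 1.5*0.38 + 565.9*0.36 + 12.2*0.99 = 388.528.
ᾱ = A/S = 0.36.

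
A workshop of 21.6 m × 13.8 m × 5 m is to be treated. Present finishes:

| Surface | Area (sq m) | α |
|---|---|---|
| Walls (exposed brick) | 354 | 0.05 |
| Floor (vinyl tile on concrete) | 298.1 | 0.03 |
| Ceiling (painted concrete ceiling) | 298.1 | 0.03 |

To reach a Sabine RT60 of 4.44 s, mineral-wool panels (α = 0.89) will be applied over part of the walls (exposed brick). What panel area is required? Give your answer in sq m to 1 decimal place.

A₁ = Σ Sᵢαᵢ = 354·0.05 + 298.1·0.03 + 298.1·0.03 = 35.586 sabins.
V = 1490.4 m³. Target absorption A₂ = 0.161 × 1490.4 / 4.44 = 54.044 sabins.
ΔA needed = 54.044 − 35.586 = 18.458 sabins.
Net gain per sq m: Δα = 0.89 − 0.05 = 0.84.
Area = ΔA/Δα = 18.458/0.84 = 22.0 sq m.

22.0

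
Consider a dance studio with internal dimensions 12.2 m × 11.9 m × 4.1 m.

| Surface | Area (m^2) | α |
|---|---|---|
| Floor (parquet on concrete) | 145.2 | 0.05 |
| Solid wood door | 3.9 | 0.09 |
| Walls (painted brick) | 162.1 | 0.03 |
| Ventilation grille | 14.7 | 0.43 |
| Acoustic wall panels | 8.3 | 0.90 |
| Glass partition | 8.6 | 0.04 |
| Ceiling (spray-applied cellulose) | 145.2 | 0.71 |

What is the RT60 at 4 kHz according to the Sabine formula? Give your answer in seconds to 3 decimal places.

0.739 sec

A = Σ Sᵢαᵢ = 145.2×0.05 + 3.9×0.09 + 162.1×0.03 + 14.7×0.43 + 8.3×0.90 + 8.6×0.04 + 145.2×0.71 = 129.701 sabins.
V = 12.2·11.9·4.1 = 595.238 m³.
T = 0.161 V/A = 0.161·595.238/129.701 = 0.739 s.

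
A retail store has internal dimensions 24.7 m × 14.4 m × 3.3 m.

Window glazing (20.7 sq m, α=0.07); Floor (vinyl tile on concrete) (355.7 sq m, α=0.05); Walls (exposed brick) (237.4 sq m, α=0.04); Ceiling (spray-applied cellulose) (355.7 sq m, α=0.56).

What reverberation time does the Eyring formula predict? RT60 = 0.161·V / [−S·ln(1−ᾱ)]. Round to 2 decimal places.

Total surface area S = 20.7 + 355.7 + 237.4 + 355.7 = 969.5 sq m.
Σ(Sᵢαᵢ) = 20.7×0.07 + 355.7×0.05 + 237.4×0.04 + 355.7×0.56 = 227.922.
Mean coefficient ᾱ = A/S = 0.2351.
−S·ln(1−ᾱ) = −969.5 × ln(1 − 0.2351) = 259.836.
V = 24.7 × 14.4 × 3.3 = 1173.744 m³.
RT60 = 0.161 × 1173.744 / 259.836 = 0.73 s.

0.73 s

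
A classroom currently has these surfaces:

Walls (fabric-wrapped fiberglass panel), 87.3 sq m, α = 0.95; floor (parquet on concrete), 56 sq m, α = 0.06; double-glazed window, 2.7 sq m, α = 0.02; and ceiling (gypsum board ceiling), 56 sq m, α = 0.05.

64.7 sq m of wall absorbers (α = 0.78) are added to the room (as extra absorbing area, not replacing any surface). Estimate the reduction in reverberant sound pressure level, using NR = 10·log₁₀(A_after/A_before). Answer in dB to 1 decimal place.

1.9 dB

A_before = Σ Sᵢαᵢ = 87.3*0.95 + 56*0.06 + 2.7*0.02 + 56*0.05 = 89.149 sabins.
Treatment contributes 64.7·0.78 = 50.466 sabins.
New total A_after = 139.615 sabins.
Reduction = 10 log₁₀(A_after/A_before) = 10 log₁₀(1.5661) = 1.9 dB.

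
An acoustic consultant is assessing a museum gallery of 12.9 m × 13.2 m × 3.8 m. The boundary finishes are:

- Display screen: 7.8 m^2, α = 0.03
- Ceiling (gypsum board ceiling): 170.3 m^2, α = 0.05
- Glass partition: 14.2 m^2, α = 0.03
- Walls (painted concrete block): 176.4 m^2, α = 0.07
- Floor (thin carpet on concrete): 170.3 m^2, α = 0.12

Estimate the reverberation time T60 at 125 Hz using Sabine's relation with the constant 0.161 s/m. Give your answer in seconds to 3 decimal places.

A = Σ Sᵢαᵢ = 7.8×0.03 + 170.3×0.05 + 14.2×0.03 + 176.4×0.07 + 170.3×0.12 = 41.959 sabins.
Room volume: 647.064 m³.
Sabine: RT60 = 0.161 × 647.064 / 41.959 = 2.483 s.

2.483 seconds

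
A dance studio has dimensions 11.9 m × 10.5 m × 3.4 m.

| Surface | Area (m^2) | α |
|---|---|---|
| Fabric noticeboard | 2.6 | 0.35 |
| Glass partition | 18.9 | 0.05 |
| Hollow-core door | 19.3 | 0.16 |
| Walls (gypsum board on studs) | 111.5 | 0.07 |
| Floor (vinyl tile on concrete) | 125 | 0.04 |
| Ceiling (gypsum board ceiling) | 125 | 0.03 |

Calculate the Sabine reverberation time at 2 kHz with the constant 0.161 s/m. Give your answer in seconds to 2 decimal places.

Total absorption A = 2.6*0.35 + 18.9*0.05 + 19.3*0.16 + 111.5*0.07 + 125*0.04 + 125*0.03
  = 0.910 + 0.945 + 3.088 + 7.805 + 5.000 + 3.750 = 21.498 m^2 sabins.
V = 11.9·10.5·3.4 = 424.83 m³.
Sabine: RT60 = 0.161 × 424.83 / 21.498 = 3.18 s.

3.18 seconds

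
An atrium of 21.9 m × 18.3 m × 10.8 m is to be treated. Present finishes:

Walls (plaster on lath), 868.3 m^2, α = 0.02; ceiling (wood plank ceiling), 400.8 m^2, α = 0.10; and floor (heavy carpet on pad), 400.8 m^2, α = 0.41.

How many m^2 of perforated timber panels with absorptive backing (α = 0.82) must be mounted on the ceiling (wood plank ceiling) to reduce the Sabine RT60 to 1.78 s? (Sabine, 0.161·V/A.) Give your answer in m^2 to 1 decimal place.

235.7

Equivalent absorption area: A₁ = 868.3·0.02 + 400.8·0.10 + 400.8·0.41 = 221.774 m^2.
Required A₂ = 0.161·4328.316/1.78 = 391.494 sabins.
ΔA needed = 391.494 − 221.774 = 169.720 sabins.
Each m^2 of panel replacing the ceiling (wood plank ceiling) adds (0.82 − 0.10) = 0.72 sabins.
Area = ΔA/Δα = 169.720/0.72 = 235.7 m^2.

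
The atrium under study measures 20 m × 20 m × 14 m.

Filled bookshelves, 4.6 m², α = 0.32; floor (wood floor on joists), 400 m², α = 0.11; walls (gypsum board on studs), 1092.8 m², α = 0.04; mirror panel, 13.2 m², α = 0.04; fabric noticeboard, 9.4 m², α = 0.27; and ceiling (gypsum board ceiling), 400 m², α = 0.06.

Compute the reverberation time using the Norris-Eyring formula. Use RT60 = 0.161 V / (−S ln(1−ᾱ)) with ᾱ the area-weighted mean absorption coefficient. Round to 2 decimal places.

S = Σ Sᵢ = 1920.0 m².
Σ(Sᵢαᵢ) = 4.6·0.32 + 400·0.11 + 1092.8·0.04 + 13.2·0.04 + 9.4·0.27 + 400·0.06 = 116.250.
ᾱ = 116.250 / 1920.0 = 0.0605.
Eyring denominator: −S ln(1−ᾱ) = 119.822.
V = 20 × 20 × 14 = 5600 m³.
T = 0.161·V/[−S·ln(1−ᾱ)] = 0.161·5600/119.822 = 7.52 s.

7.52 s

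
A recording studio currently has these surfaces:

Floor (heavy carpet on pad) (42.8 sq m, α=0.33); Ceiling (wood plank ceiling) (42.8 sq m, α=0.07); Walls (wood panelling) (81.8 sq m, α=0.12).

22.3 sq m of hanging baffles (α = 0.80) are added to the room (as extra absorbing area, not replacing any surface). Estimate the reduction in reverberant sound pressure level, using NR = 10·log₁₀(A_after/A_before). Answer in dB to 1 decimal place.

2.2 dB

A_before = Σ Sᵢαᵢ = 42.8*0.33 + 42.8*0.07 + 81.8*0.12 = 26.936 sabins.
Treatment contributes 22.3·0.80 = 17.840 sabins.
New total A_after = 44.776 sabins.
Reduction = 10 log₁₀(A_after/A_before) = 10 log₁₀(1.6623) = 2.2 dB.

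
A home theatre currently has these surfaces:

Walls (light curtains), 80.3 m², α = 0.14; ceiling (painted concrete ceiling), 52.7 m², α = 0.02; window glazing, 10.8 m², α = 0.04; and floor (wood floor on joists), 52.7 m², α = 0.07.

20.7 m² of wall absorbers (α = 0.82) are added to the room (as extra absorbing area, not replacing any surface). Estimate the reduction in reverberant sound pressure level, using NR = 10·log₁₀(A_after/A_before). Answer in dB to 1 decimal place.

A_before = Σ Sᵢαᵢ = 80.3×0.14 + 52.7×0.02 + 10.8×0.04 + 52.7×0.07 = 16.417 sabins.
Treatment contributes 20.7·0.82 = 16.974 sabins.
New total A_after = 33.391 sabins.
Reduction = 10 log₁₀(A_after/A_before) = 10 log₁₀(2.0339) = 3.1 dB.

3.1 dB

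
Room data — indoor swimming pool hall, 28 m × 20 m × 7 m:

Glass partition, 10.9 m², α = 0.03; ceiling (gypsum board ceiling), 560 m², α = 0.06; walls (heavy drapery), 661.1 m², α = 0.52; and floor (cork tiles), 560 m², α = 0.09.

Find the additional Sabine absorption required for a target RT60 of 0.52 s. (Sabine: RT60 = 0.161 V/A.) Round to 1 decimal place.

785.6 sabins

Summing Sᵢαᵢ: 0.327 + 33.600 + 343.772 + 50.400 → A₁ = 428.099 sabins.
For T = 0.52 s, need A₂ = 0.161·V/T = 0.161·3920/0.52 = 1213.692 sabins.
ΔA = A₂ − A₁ = 1213.692 − 428.099 = 785.6 sabins.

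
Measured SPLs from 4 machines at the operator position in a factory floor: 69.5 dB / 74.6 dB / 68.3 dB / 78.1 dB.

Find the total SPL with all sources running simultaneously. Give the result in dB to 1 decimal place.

80.4 dB

Σ 10^(Lᵢ/10) = 1.091e+08.
L_total = 10·log₁₀(1.091e+08) = 80.4 dB.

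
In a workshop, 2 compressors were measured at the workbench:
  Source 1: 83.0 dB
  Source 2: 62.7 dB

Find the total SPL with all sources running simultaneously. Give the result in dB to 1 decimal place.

Sum in the linear (power) domain: Σ 10^(Lᵢ/10) = 10^(83.0/10) + 10^(62.7/10) = 2.014e+08.
Combined level = 10 log₁₀(2.014e+08) = 83.0 dB.

83.0 dB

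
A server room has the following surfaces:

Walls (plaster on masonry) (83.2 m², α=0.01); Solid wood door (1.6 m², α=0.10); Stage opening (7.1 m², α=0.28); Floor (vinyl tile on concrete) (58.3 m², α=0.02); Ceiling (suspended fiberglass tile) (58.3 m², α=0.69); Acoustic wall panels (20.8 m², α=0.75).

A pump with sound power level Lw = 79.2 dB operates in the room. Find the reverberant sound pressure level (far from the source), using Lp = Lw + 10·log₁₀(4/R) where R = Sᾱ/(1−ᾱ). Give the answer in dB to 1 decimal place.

66.1 dB

A = 59.973 sabins; S = 229.3 m².
ᾱ = 59.973/229.3 = 0.2615; R = Sᾱ/(1−ᾱ) = 59.973/(1−0.2615) = 81.209 m².
Lp = Lw + 10 log₁₀(4/R) = 79.2 -13.08 = 66.1 dB.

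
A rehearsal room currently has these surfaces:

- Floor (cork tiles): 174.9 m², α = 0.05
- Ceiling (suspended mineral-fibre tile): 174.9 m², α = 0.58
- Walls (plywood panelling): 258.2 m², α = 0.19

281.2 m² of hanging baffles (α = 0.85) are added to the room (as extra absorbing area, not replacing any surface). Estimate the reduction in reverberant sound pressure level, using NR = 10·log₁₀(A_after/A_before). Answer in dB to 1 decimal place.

4.0 dB

Summing Sᵢαᵢ: 8.745 + 101.442 + 49.058 → A_before = 159.245 sabins.
Added absorption = 281.2 × 0.85 = 239.020 sabins.
A_after = 159.245 + 239.020 = 398.265 sabins.
Reduction = 10 log₁₀(A_after/A_before) = 10 log₁₀(2.5010) = 4.0 dB.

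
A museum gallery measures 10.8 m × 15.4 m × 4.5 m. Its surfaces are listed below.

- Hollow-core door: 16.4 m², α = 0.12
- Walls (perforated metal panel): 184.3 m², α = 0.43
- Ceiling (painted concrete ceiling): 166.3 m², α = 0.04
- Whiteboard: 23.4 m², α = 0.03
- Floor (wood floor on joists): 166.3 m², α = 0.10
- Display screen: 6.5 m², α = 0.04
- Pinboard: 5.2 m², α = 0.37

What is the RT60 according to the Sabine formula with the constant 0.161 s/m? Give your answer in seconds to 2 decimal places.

1.12 seconds

Summing Sᵢαᵢ: 1.968 + 79.249 + 6.652 + 0.702 + 16.630 + 0.260 + 1.924 → A = 107.385 sabins.
Volume V = 10.8 × 15.4 × 4.5 = 748.44 m³.
Sabine: RT60 = 0.161 × 748.44 / 107.385 = 1.12 s.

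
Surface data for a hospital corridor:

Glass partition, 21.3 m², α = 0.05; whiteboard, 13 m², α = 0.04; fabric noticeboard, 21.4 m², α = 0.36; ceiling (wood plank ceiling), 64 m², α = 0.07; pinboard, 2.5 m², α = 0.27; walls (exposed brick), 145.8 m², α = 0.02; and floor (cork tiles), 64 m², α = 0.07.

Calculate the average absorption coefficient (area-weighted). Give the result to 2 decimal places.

S = Σ Sᵢ = 21.3 + 13 + 21.4 + 64 + 2.5 + 145.8 + 64 = 332.0 m².
A = 21.3×0.05 + 13×0.04 + 21.4×0.36 + 64×0.07 + 2.5×0.27 + 145.8×0.02 + 64×0.07 = 21.840 sabins.
ᾱ = 21.840 / 332.0 = 0.07.

0.07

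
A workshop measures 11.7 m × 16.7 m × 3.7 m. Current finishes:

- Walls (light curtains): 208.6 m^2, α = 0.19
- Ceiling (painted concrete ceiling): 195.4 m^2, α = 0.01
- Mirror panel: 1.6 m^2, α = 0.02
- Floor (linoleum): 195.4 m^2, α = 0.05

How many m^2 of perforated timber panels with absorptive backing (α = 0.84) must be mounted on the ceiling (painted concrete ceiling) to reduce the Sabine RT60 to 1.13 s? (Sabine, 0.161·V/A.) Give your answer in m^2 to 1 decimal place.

A₁ = Σ Sᵢαᵢ = 208.6·0.19 + 195.4·0.01 + 1.6·0.02 + 195.4·0.05 = 51.390 sabins.
Required A₂ = 0.161·722.943/1.13 = 103.003 sabins.
ΔA needed = 103.003 − 51.390 = 51.613 sabins.
Net gain per m^2: Δα = 0.84 − 0.01 = 0.83.
Panel area = 51.613 / 0.83 = 62.2 m^2.

62.2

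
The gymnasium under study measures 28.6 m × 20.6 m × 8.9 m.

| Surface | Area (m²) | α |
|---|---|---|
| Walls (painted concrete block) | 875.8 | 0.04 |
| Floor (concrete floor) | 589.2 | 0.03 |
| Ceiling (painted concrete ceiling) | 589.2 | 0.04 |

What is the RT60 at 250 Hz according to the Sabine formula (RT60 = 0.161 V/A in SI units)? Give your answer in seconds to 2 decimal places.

11.07 s

A = Σ Sᵢαᵢ = 875.8*0.04 + 589.2*0.03 + 589.2*0.04 = 76.276 sabins.
Volume V = 28.6 × 20.6 × 8.9 = 5243.524 m³.
T = 0.161 V/A = 0.161·5243.524/76.276 = 11.07 s.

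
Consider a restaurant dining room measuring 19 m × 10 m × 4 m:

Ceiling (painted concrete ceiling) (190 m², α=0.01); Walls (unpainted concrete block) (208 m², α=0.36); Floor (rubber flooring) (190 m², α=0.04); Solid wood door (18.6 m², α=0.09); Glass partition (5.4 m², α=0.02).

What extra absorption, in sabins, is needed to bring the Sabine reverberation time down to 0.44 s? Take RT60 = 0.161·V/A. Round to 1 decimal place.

Total absorption A₁ = 190×0.01 + 208×0.36 + 190×0.04 + 18.6×0.09 + 5.4×0.02
  = 1.900 + 74.880 + 7.600 + 1.674 + 0.108 = 86.162 m² sabins.
V = 760 m³. Required absorption A₂ = 0.161 × 760 / 0.44 = 278.091 sabins.
Additional absorption ΔA = 278.091 − 86.162 = 191.9 sabins.

191.9 sabins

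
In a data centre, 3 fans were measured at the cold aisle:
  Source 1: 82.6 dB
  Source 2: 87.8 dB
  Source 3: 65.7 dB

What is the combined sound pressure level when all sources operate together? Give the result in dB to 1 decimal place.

89.0 dB

Σ 10^(Lᵢ/10) = 7.882e+08.
Combined level = 10 log₁₀(7.882e+08) = 89.0 dB.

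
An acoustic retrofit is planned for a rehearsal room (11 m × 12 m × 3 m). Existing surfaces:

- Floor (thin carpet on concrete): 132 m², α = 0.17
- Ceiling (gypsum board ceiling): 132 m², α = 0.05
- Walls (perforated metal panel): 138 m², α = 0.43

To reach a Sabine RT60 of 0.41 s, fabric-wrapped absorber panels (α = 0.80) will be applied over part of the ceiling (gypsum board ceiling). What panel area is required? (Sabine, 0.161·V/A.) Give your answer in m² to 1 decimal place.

A₁ = Σ Sᵢαᵢ = 132·0.17 + 132·0.05 + 138·0.43 = 88.380 sabins.
Required A₂ = 0.161·396/0.41 = 155.502 sabins.
Absorption to add: 155.502 − 88.380 = 67.122 sabins.
Net gain per m²: Δα = 0.80 − 0.05 = 0.75.
Panel area = 67.122 / 0.75 = 89.5 m².

89.5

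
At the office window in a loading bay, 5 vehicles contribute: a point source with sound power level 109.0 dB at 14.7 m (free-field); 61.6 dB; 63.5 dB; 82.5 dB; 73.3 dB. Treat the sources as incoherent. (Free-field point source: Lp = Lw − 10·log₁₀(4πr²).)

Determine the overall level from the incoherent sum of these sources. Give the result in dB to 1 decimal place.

83.7 dB

Source at 14.7 m: Lp = 109.0 − 10·log₁₀(4π·14.7²) = 109.0 − 10·log₁₀(2715.467) = 74.7 dB.
Sum in the linear (power) domain: Σ 10^(Lᵢ/10) = 10^(74.7/10) + 10^(61.6/10) + 10^(63.5/10) + 10^(82.5/10) + 10^(73.3/10) = 2.324e+08.
Back to dB: 10·log₁₀ Σ = 83.7 dB.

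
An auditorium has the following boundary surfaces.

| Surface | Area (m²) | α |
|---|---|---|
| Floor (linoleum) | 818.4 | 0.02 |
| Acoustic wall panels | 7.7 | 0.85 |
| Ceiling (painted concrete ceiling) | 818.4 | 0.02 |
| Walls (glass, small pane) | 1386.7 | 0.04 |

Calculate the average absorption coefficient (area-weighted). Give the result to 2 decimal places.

S = Σ Sᵢ = 818.4 + 7.7 + 818.4 + 1386.7 = 3031.2 m².
A = 818.4·0.02 + 7.7·0.85 + 818.4·0.02 + 1386.7·0.04 = 94.749 sabins.
ᾱ = A/S = 0.03.

0.03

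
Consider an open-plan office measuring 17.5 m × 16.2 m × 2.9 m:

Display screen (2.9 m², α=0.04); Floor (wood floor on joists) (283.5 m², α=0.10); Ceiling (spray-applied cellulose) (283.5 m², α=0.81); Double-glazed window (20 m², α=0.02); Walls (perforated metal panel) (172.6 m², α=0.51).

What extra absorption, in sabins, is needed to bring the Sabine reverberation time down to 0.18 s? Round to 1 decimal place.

Equivalent absorption area: A₁ = 2.9×0.04 + 283.5×0.10 + 283.5×0.81 + 20×0.02 + 172.6×0.51 = 346.527 m².
Target A₂ = 0.161·822.15/0.18 = 735.368 sabins (V = 822.15 m³).
ΔA = A₂ − A₁ = 735.368 − 346.527 = 388.8 sabins.

388.8 sabins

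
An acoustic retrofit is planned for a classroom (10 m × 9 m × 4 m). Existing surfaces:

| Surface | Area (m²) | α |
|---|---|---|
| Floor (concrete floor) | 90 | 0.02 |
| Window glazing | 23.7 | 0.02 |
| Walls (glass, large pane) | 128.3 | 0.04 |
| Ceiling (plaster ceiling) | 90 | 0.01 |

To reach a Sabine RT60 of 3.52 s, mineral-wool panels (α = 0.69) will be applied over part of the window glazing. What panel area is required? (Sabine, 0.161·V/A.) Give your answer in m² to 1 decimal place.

Equivalent absorption area: A₁ = 90*0.02 + 23.7*0.02 + 128.3*0.04 + 90*0.01 = 8.306 m².
V = 360 m³. Target absorption A₂ = 0.161 × 360 / 3.52 = 16.466 sabins.
Absorption to add: 16.466 − 8.306 = 8.160 sabins.
Net gain per m²: Δα = 0.69 − 0.02 = 0.67.
Panel area = 8.160 / 0.67 = 12.2 m².

12.2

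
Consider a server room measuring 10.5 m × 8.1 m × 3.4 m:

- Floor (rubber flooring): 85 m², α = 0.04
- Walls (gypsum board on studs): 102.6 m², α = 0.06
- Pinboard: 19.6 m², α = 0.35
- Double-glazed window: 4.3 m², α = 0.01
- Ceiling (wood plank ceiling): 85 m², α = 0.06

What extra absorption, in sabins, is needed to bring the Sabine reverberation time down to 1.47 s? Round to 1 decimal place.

Summing Sᵢαᵢ: 3.400 + 6.156 + 6.860 + 0.043 + 5.100 → A₁ = 21.559 sabins.
Target A₂ = 0.161·289.17/1.47 = 31.671 sabins (V = 289.17 m³).
Shortfall: 31.671 − 21.559 = 10.1 sabins.

10.1 sabins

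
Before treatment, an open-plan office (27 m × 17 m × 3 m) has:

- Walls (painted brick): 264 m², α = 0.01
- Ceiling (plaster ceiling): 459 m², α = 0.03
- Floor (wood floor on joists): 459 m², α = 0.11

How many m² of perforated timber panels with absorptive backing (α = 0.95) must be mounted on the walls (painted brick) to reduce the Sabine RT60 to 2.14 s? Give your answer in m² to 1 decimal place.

39.0

Total absorption A₁ = 264×0.01 + 459×0.03 + 459×0.11
  = 2.640 + 13.770 + 50.490 = 66.900 m² sabins.
V = 1377 m³. Target absorption A₂ = 0.161 × 1377 / 2.14 = 103.597 sabins.
Absorption to add: 103.597 − 66.900 = 36.697 sabins.
Net gain per m²: Δα = 0.95 − 0.01 = 0.94.
Panel area = 36.697 / 0.94 = 39.0 m².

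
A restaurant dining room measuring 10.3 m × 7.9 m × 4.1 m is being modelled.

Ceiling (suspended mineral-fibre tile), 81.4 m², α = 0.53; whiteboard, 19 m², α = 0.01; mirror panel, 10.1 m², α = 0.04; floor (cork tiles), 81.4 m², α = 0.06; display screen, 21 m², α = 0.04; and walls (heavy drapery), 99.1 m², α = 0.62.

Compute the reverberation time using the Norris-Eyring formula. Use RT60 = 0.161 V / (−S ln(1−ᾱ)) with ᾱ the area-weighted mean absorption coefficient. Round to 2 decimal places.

0.39 sec

Total surface area S = 81.4 + 19 + 10.1 + 81.4 + 21 + 99.1 = 312.0 m².
Absorption A = 81.4×0.53 + 19×0.01 + 10.1×0.04 + 81.4×0.06 + 21×0.04 + 99.1×0.62 = 110.902 sabins.
ᾱ = 110.902 / 312.0 = 0.3555.
Eyring denominator: −S ln(1−ᾱ) = 137.056.
V = 10.3 × 7.9 × 4.1 = 333.617 m³.
T = 0.161·V/[−S·ln(1−ᾱ)] = 0.161·333.617/137.056 = 0.39 s.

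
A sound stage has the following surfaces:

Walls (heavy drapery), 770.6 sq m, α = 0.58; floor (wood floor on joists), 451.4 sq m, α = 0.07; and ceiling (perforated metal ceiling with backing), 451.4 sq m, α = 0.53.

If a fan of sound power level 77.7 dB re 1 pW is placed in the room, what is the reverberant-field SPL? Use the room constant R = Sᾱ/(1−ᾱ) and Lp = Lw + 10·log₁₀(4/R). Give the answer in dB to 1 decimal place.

52.7 dB

A = 717.788 sabins; S = 1673.4 sq m.
ᾱ = 717.788/1673.4 = 0.4289; R = Sᾱ/(1−ᾱ) = 717.788/(1−0.4289) = 1256.852 sq m.
Lp = 77.7 + 10·log₁₀(4/1256.852) = 77.7 + (-24.97) = 52.7 dB.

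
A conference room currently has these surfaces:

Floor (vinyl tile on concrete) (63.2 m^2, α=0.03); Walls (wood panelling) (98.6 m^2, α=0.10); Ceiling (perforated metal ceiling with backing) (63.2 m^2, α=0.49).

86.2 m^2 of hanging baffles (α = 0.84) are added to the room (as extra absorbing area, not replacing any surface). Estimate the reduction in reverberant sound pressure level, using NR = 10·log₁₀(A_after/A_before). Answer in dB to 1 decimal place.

Equivalent absorption area: A_before = 63.2×0.03 + 98.6×0.10 + 63.2×0.49 = 42.724 m^2.
Treatment contributes 86.2·0.84 = 72.408 sabins.
A_after = 42.724 + 72.408 = 115.132 sabins.
NR = 10·log₁₀(115.132/42.724) = 4.3 dB.

4.3 dB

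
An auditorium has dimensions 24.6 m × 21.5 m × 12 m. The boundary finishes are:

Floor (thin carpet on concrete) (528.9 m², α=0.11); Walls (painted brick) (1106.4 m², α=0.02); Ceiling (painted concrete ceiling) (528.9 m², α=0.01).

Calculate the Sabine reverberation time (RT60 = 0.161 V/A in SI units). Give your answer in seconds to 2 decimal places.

A = Σ Sᵢαᵢ = 528.9×0.11 + 1106.4×0.02 + 528.9×0.01 = 85.596 sabins.
V = 24.6·21.5·12 = 6346.8 m³.
T = 0.161 V/A = 0.161·6346.8/85.596 = 11.94 s.

11.94 s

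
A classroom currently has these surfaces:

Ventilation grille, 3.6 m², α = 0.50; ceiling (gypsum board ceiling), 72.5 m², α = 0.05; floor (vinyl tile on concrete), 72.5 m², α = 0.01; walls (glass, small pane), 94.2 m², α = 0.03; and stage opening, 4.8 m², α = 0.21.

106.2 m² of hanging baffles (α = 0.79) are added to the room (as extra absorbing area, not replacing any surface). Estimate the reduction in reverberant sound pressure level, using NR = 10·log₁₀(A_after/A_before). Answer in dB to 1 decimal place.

9.7 dB

A_before = Σ Sᵢαᵢ = 3.6×0.50 + 72.5×0.05 + 72.5×0.01 + 94.2×0.03 + 4.8×0.21 = 9.984 sabins.
Added absorption = 106.2 × 0.79 = 83.898 sabins.
New total A_after = 93.882 sabins.
NR = 10·log₁₀(93.882/9.984) = 9.7 dB.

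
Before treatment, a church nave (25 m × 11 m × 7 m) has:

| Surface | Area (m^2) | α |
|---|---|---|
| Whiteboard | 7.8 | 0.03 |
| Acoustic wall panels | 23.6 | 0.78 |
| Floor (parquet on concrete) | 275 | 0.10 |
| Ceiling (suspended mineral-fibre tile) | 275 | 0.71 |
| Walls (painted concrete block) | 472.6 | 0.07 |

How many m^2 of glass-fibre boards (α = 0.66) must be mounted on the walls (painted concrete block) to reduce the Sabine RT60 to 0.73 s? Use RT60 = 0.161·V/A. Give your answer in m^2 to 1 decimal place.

Total absorption A₁ = 7.8*0.03 + 23.6*0.78 + 275*0.10 + 275*0.71 + 472.6*0.07
  = 0.234 + 18.408 + 27.500 + 195.250 + 33.082 = 274.474 m^2 sabins.
V = 1925 m³. Target absorption A₂ = 0.161 × 1925 / 0.73 = 424.555 sabins.
ΔA needed = 424.555 − 274.474 = 150.081 sabins.
Net gain per m^2: Δα = 0.66 − 0.07 = 0.59.
Area = ΔA/Δα = 150.081/0.59 = 254.4 m^2.

254.4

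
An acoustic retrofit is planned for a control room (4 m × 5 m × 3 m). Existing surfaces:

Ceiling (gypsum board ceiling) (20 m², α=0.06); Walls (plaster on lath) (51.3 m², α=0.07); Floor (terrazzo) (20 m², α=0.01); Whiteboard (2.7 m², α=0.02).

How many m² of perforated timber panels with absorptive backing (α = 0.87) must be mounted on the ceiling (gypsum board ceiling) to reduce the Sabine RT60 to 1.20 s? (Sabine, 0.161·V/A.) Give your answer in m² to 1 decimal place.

3.7

Summing Sᵢαᵢ: 1.200 + 3.591 + 0.200 + 0.054 → A₁ = 5.045 sabins.
Required A₂ = 0.161·60/1.20 = 8.050 sabins.
Absorption to add: 8.050 − 5.045 = 3.005 sabins.
Each m² of panel replacing the ceiling (gypsum board ceiling) adds (0.87 − 0.06) = 0.81 sabins.
Panel area = 3.005 / 0.81 = 3.7 m².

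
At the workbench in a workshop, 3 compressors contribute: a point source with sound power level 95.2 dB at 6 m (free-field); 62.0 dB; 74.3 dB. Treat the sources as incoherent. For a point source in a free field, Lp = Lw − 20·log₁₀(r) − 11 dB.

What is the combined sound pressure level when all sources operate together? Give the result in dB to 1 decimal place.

Source at 6 m: Lp = 95.2 − 20·log₁₀(6) − 11 = 68.6 dB.
Σ 10^(Lᵢ/10) = 3.574e+07.
L_total = 10·log₁₀(3.574e+07) = 75.5 dB.

75.5 dB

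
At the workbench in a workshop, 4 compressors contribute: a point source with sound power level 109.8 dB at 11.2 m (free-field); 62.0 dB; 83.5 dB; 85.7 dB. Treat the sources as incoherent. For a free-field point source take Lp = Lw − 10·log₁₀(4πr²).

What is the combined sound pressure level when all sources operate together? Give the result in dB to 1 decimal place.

Source at 11.2 m: Lp = 109.8 − 10·log₁₀(4π·11.2²) = 109.8 − 10·log₁₀(1576.326) = 77.8 dB.
Converting to relative power and adding: 10^(77.8/10) + 10^(62.0/10) + 10^(83.5/10) + 10^(85.7/10) = 6.572e+08.
Combined level = 10 log₁₀(6.572e+08) = 88.2 dB.

88.2 dB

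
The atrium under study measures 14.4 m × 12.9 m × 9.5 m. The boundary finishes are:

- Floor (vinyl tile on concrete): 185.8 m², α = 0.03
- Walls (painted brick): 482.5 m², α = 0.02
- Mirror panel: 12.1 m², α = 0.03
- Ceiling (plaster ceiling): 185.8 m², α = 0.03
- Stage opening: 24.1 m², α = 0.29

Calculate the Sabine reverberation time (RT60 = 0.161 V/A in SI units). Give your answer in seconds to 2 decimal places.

Total absorption A = 185.8·0.03 + 482.5·0.02 + 12.1·0.03 + 185.8·0.03 + 24.1·0.29
  = 5.574 + 9.650 + 0.363 + 5.574 + 6.989 = 28.150 m² sabins.
Room volume: 1764.72 m³.
RT60 = 0.161 · V / A = 0.161 × 1764.72 / 28.150 = 10.09 s.

10.09 sec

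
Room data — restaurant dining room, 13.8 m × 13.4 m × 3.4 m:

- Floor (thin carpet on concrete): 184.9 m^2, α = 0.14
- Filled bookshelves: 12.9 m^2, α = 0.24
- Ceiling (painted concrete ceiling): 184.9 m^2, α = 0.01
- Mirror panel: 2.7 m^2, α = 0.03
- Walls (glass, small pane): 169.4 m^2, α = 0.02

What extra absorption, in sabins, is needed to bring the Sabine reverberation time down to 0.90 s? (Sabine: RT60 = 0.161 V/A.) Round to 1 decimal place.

78.2 sabins

A₁ = Σ Sᵢαᵢ = 184.9·0.14 + 12.9·0.24 + 184.9·0.01 + 2.7·0.03 + 169.4·0.02 = 34.300 sabins.
Target A₂ = 0.161·628.728/0.90 = 112.472 sabins (V = 628.728 m³).
Additional absorption ΔA = 112.472 − 34.300 = 78.2 sabins.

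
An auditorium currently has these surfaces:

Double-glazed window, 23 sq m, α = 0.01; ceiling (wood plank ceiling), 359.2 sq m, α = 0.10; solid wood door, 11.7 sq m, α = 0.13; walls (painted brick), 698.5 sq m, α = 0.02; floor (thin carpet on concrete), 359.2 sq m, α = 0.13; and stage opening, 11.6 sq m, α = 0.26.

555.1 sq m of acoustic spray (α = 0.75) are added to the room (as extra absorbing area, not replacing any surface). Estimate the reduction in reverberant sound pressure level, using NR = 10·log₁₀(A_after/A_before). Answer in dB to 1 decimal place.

7.1 dB

A_before = Σ Sᵢαᵢ = 23*0.01 + 359.2*0.10 + 11.7*0.13 + 698.5*0.02 + 359.2*0.13 + 11.6*0.26 = 101.353 sabins.
Added absorption = 555.1 × 0.75 = 416.325 sabins.
A_after = 101.353 + 416.325 = 517.678 sabins.
Reduction = 10 log₁₀(A_after/A_before) = 10 log₁₀(5.1077) = 7.1 dB.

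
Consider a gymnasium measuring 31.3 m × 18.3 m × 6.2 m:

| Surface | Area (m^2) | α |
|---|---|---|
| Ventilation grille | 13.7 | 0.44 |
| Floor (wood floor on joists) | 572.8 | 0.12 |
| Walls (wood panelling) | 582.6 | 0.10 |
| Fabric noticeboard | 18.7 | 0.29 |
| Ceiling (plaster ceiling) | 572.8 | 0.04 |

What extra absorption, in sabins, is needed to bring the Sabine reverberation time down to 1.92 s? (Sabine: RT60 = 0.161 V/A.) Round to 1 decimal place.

Total absorption A₁ = 13.7×0.44 + 572.8×0.12 + 582.6×0.10 + 18.7×0.29 + 572.8×0.04
  = 6.028 + 68.736 + 58.260 + 5.423 + 22.912 = 161.359 m^2 sabins.
V = 3551.298 m³. Required absorption A₂ = 0.161 × 3551.298 / 1.92 = 297.791 sabins.
Shortfall: 297.791 − 161.359 = 136.4 sabins.

136.4 sabins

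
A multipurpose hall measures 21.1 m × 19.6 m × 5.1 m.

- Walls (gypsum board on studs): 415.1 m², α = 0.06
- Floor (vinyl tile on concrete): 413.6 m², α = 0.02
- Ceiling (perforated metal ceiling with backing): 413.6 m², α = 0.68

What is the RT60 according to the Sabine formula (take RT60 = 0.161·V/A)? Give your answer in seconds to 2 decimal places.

1.08 sec

Summing Sᵢαᵢ: 24.906 + 8.272 + 281.248 → A = 314.426 sabins.
Volume V = 21.1 × 19.6 × 5.1 = 2109.156 m³.
RT60 = 0.161 · V / A = 0.161 × 2109.156 / 314.426 = 1.08 s.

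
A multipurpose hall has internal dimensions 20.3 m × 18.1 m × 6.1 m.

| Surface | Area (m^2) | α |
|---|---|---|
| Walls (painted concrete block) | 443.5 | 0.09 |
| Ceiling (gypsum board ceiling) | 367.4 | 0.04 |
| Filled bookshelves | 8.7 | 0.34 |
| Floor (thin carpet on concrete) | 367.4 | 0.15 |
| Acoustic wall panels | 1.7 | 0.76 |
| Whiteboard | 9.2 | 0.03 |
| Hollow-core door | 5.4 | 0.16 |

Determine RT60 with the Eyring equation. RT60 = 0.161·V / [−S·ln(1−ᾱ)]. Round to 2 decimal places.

Total surface area S = 443.5 + 367.4 + 8.7 + 367.4 + 1.7 + 9.2 + 5.4 = 1203.3 m^2.
Σ(Sᵢαᵢ) = 443.5·0.09 + 367.4·0.04 + 8.7·0.34 + 367.4·0.15 + 1.7·0.76 + 9.2·0.03 + 5.4·0.16 = 115.111.
ᾱ = 115.111 / 1203.3 = 0.0957.
−S·ln(1−ᾱ) = −1203.3 × ln(1 − 0.0957) = 121.045.
V = 20.3 × 18.1 × 6.1 = 2241.323 m³.
RT60 = 0.161 × 2241.323 / 121.045 = 2.98 s.

2.98 s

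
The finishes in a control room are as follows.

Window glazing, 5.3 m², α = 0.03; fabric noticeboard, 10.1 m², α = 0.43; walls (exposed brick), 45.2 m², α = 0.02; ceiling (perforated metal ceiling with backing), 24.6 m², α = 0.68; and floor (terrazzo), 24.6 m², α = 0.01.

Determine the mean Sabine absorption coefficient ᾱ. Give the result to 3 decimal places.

Total surface area S = 109.8 m².
Weighted sum Σ Sα = 22.380.
ᾱ = A/S = 0.204.

0.204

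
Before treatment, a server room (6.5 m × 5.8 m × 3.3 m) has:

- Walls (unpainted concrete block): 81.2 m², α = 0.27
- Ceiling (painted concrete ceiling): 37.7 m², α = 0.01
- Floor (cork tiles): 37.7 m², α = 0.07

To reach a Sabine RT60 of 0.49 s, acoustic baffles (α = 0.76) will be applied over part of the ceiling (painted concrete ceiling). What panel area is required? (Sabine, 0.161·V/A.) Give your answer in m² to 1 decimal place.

Summing Sᵢαᵢ: 21.924 + 0.377 + 2.639 → A₁ = 24.940 sabins.
V = 124.41 m³. Target absorption A₂ = 0.161 × 124.41 / 0.49 = 40.878 sabins.
ΔA needed = 40.878 − 24.940 = 15.938 sabins.
Net gain per m²: Δα = 0.76 − 0.01 = 0.75.
Panel area = 15.938 / 0.75 = 21.3 m².

21.3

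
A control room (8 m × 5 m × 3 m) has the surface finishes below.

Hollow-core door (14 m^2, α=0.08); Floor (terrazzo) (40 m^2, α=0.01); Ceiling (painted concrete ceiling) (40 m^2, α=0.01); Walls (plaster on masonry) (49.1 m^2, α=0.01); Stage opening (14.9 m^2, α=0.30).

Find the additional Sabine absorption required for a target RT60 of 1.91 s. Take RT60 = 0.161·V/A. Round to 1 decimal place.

3.2 sabins

Total absorption A₁ = 14×0.08 + 40×0.01 + 40×0.01 + 49.1×0.01 + 14.9×0.30
  = 1.120 + 0.400 + 0.400 + 0.491 + 4.470 = 6.881 m^2 sabins.
For T = 1.91 s, need A₂ = 0.161·V/T = 0.161·120/1.91 = 10.115 sabins.
Additional absorption ΔA = 10.115 − 6.881 = 3.2 sabins.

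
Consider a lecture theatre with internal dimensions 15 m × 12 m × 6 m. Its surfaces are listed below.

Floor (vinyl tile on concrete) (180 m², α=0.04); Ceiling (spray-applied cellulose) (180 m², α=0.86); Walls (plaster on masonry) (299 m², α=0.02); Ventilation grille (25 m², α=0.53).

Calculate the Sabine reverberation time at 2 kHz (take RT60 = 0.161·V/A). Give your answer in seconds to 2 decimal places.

0.96 sec

A = Σ Sᵢαᵢ = 180·0.04 + 180·0.86 + 299·0.02 + 25·0.53 = 181.230 sabins.
V = 15·12·6 = 1080 m³.
RT60 = 0.161 · V / A = 0.161 × 1080 / 181.230 = 0.96 s.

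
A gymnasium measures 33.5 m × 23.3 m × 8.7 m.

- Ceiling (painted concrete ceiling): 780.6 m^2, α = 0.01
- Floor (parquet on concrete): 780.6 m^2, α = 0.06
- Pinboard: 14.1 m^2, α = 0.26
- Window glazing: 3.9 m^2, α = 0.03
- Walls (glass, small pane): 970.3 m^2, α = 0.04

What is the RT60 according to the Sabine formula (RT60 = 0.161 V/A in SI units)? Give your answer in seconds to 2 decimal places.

Summing Sᵢαᵢ: 7.806 + 46.836 + 3.666 + 0.117 + 38.812 → A = 97.237 sabins.
Volume V = 33.5 × 23.3 × 8.7 = 6790.785 m³.
T = 0.161 V/A = 0.161·6790.785/97.237 = 11.24 s.

11.24 sec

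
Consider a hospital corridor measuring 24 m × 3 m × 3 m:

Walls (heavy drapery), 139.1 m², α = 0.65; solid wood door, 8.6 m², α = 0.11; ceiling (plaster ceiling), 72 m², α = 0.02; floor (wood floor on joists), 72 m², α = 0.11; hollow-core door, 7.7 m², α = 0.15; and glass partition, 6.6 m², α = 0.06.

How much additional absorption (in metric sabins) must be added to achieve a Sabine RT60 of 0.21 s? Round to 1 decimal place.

63.3 sabins

Total absorption A₁ = 139.1×0.65 + 8.6×0.11 + 72×0.02 + 72×0.11 + 7.7×0.15 + 6.6×0.06
  = 90.415 + 0.946 + 1.440 + 7.920 + 1.155 + 0.396 = 102.272 m² sabins.
Target A₂ = 0.161·216/0.21 = 165.600 sabins (V = 216 m³).
Shortfall: 165.600 − 102.272 = 63.3 sabins.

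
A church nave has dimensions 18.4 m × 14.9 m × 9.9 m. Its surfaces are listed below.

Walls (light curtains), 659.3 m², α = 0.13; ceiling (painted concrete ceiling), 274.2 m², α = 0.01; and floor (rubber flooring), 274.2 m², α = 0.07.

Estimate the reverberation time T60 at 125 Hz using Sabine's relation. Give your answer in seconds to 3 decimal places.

Total absorption A = 659.3×0.13 + 274.2×0.01 + 274.2×0.07
  = 85.709 + 2.742 + 19.194 = 107.645 m² sabins.
Volume V = 18.4 × 14.9 × 9.9 = 2714.184 m³.
Sabine: RT60 = 0.161 × 2714.184 / 107.645 = 4.059 s.

4.059 seconds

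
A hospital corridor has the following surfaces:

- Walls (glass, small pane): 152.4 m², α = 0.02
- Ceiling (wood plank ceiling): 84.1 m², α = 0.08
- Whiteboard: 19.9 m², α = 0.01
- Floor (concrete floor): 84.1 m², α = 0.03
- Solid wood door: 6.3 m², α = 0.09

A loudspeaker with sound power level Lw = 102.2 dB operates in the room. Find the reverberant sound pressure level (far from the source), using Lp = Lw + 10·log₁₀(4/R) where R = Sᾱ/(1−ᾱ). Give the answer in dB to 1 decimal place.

96.9 dB

A = 13.065 sabins; S = 346.8 m².
ᾱ = 13.065/346.8 = 0.0377; R = Sᾱ/(1−ᾱ) = 13.065/(1−0.0377) = 13.577 m².
Lp = Lw + 10 log₁₀(4/R) = 102.2 -5.31 = 96.9 dB.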